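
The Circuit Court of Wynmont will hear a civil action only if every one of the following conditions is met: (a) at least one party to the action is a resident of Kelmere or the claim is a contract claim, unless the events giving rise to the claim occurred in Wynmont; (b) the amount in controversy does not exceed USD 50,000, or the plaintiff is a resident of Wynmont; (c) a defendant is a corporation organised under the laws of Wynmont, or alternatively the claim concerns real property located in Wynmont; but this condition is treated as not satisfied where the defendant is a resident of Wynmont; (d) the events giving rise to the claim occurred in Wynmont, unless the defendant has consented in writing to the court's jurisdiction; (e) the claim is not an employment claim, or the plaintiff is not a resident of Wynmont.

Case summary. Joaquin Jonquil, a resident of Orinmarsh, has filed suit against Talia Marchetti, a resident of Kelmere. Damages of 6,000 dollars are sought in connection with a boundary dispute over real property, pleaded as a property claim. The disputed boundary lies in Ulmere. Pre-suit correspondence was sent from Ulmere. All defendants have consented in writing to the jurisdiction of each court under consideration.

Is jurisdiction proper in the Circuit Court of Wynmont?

No

The Circuit Court of Wynmont:
  (a) Talia Marchetti resides in Kelmere, so this disjunct is met. Met.
  (b) The amount in controversy is USD 6,000, within the USD 50,000 ceiling, so one alternative holds. Satisfied.
  (c) No defendant is a corporation; the property lies in Ulmere, not Wynmont — no alternative holds. Not satisfied.
  (d) The operative events occurred in Ulmere, not Wynmont. But every defendant has filed written consent, and the 'unless' clause therefore excuses the requirement. Condition met.
  (e) The claim is a property claim, not an employment claim — that alternative is enough. Condition met.
  → At least one condition fails; no jurisdiction.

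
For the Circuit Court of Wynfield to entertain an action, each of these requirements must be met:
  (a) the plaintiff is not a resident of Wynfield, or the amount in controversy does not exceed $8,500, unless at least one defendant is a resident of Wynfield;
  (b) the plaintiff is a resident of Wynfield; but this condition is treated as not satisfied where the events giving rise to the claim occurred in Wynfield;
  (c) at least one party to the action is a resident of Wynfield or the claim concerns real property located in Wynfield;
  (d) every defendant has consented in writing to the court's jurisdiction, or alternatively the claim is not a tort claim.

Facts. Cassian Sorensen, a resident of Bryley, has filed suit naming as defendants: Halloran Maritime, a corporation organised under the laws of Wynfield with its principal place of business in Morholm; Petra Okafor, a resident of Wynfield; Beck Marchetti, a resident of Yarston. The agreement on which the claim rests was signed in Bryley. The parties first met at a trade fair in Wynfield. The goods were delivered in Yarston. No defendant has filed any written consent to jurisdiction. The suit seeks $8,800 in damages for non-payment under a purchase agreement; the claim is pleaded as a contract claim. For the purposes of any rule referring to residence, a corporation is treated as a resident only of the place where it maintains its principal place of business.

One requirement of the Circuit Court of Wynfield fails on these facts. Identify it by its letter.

The Circuit Court of Wynfield:
  (a) The plaintiff resides in Bryley, which is not Wynfield, which satisfies one of the alternatives. Satisfied.
  (b) The plaintiff resides in Bryley, not Wynfield. Condition not met.
  (c) Petra Okafor resides in Wynfield — that alternative is enough. Satisfied.
  (d) The claim is a contract claim, not a tort claim, so this disjunct is met. Condition met.
Only condition (b) fails.

(b)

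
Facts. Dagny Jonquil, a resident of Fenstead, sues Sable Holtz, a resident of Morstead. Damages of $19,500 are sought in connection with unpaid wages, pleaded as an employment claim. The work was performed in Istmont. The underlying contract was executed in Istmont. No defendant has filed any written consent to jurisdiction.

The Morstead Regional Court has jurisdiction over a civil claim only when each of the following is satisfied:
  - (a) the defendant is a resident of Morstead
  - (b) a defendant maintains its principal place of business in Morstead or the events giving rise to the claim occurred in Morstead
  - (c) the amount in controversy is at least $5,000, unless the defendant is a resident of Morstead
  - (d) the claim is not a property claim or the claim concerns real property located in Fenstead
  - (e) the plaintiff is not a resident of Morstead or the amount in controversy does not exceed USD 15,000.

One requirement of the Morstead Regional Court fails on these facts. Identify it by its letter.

The Morstead Regional Court:
  (a) The defendant resides in Morstead. Satisfied.
  (b) No defendant is a corporation; the operative events occurred in Istmont, not Morstead — no alternative holds. Not met.
  (c) The amount in controversy is 19,500 dollars, which meets the $5,000 floor. Satisfied.
  (d) The claim is an employment claim, not a property claim, so one alternative holds. Met.
  (e) The plaintiff resides in Fenstead, which is not Morstead, which satisfies one of the alternatives. Condition met.
Only condition (b) fails.

(b)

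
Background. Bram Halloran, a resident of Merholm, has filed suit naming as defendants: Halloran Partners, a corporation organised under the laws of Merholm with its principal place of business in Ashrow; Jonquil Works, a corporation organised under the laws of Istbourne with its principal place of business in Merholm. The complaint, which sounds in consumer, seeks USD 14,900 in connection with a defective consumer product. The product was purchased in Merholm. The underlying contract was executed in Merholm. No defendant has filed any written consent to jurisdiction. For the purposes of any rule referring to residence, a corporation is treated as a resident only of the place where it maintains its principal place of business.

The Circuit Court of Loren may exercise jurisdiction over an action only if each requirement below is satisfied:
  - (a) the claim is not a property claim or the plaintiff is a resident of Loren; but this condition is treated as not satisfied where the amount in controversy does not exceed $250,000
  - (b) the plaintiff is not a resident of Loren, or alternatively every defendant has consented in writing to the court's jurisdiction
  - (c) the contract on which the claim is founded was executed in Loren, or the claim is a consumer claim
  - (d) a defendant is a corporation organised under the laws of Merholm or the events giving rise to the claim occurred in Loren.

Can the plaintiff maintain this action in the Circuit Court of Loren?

No

The Circuit Court of Loren:
  (a) The claim is a consumer claim, not a property claim — that alternative is enough. But the carve-out bites: the amount in controversy is 14,900 dollars, within the USD 250,000 ceiling. Not satisfied.
  (b) The plaintiff resides in Merholm, which is not Loren, so this disjunct is met. Condition met.
  (c) The claim is a consumer claim — that alternative is enough. Condition met.
  (d) Halloran Partners is organised under the laws of Merholm, so one alternative holds. Met.
  → At least one condition fails; no jurisdiction.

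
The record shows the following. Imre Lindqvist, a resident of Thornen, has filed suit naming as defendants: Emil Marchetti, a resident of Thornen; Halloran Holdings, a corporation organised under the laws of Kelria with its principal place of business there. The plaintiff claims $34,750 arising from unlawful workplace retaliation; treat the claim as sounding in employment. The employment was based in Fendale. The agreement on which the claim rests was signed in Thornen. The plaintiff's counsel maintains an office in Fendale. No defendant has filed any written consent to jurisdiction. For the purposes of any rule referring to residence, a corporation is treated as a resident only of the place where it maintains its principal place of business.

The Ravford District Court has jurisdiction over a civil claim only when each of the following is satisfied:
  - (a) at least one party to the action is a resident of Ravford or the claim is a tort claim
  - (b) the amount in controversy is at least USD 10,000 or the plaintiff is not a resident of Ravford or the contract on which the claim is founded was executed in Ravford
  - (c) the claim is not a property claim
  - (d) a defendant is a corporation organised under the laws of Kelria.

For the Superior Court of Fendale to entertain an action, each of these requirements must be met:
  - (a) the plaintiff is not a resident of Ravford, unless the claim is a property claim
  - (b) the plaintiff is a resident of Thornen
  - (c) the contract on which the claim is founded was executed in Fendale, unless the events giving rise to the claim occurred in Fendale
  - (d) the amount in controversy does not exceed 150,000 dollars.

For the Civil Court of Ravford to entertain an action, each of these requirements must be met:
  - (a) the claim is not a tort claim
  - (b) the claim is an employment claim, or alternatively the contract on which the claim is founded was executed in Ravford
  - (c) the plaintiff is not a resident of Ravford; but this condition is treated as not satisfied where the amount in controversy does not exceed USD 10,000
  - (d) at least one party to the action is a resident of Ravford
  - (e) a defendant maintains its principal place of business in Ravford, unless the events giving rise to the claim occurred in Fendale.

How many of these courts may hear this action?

The Ravford District Court:
  (a) No party resides in Ravford; the claim is an employment claim, not a tort claim — every alternative fails. Not met.
  (b) The amount in controversy is 34,750 dollars, which meets the USD 10,000 floor, so one alternative holds. Condition met.
  (c) The claim is an employment claim, not a property claim. Condition met.
  (d) Halloran Holdings is organised under the laws of Kelria. Condition met.
  → Not every requirement is met — no jurisdiction.
The Superior Court of Fendale:
  (a) The plaintiff resides in Thornen, which is not Ravford. Condition met.
  (b) The plaintiff resides in Thornen. Condition met.
  (c) The contract was executed in Thornen, not Fendale. However, the operative events occurred in Fendale, so the 'unless' proviso supplies this condition. Satisfied.
  (d) The amount in controversy is $34,750, within the $150,000 ceiling. Condition met.
  → Jurisdiction lies.
The Civil Court of Ravford:
  (a) The claim is an employment claim, not a tort claim. Satisfied.
  (b) The claim is an employment claim — that alternative is enough. Met.
  (c) The plaintiff resides in Thornen, which is not Ravford. And the carve-out is inapplicable — the amount in controversy is USD 34,750, above the USD 10,000 ceiling. Condition met.
  (d) No party resides in Ravford. Condition not met.
  (e) The corporate defendant(s) have their principal place of business in Kelria, not Ravford. But the operative events occurred in Fendale, and the 'unless' clause therefore excuses the requirement. Satisfied.
  → No jurisdiction.
Courts with jurisdiction: the Superior Court of Fendale — 1 in total.

1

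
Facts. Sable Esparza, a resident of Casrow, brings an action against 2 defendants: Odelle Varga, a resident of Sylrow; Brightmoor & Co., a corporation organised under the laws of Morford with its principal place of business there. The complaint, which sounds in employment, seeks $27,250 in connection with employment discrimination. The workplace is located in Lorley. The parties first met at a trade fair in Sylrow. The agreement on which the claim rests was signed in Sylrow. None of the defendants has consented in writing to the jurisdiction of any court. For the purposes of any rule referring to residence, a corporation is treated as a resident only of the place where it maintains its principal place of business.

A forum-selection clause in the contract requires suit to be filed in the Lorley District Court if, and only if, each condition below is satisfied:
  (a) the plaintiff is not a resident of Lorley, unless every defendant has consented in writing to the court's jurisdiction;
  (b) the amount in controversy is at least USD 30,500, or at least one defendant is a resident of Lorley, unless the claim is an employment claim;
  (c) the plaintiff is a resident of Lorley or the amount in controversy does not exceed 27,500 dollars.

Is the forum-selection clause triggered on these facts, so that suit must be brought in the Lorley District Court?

The Lorley District Court:
  (a) The plaintiff resides in Casrow, which is not Lorley. Condition met.
  (b) The amount in controversy is $27,250, below the $30,500 floor; no defendant resides in Lorley (they reside in Sylrow, Morford) — none of the alternatives is met. However, the claim is an employment claim, so the 'unless' proviso supplies this condition. Met.
  (c) The amount in controversy is $27,250, within the $27,500 ceiling, so one alternative holds. Satisfied.
  → Forum clause is triggered.

Yes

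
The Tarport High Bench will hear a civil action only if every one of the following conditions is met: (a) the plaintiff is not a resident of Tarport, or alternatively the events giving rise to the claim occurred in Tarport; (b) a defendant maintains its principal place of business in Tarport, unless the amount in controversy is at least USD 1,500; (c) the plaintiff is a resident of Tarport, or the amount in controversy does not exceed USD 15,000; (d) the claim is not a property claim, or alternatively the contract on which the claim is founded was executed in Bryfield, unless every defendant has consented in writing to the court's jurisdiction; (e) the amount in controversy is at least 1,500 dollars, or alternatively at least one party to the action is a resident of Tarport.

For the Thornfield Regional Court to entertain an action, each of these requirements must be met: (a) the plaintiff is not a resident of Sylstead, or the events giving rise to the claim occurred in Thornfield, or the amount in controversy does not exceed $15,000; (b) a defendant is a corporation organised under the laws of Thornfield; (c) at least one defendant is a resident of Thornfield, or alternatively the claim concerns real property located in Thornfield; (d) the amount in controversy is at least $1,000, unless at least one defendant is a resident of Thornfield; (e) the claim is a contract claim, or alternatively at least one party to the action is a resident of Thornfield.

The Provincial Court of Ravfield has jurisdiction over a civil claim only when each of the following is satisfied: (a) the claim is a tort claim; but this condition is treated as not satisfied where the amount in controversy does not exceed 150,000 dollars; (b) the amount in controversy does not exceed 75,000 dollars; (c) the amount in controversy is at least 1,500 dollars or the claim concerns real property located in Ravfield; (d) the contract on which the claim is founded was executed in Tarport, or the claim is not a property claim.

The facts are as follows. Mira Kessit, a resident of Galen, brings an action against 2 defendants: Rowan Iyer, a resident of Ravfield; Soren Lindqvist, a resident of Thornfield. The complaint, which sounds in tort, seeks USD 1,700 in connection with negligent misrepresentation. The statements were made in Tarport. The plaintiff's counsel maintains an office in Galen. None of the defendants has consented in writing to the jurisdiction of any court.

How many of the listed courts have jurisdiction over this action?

The Tarport High Bench:
  (a) The plaintiff resides in Galen, which is not Tarport, so one alternative holds. Met.
  (b) No defendant is a corporation. However, the amount in controversy is 1,700 dollars, which meets the USD 1,500 floor, so the 'unless' proviso supplies this condition. Satisfied.
  (c) The amount in controversy is USD 1,700, within the 15,000 dollars ceiling, so one alternative holds. Met.
  (d) The claim is a tort claim, not a property claim — that alternative is enough. Condition met.
  (e) The amount in controversy is 1,700 dollars, which meets the USD 1,500 floor, so one alternative holds. Met.
  → The court has jurisdiction.
The Thornfield Regional Court:
  (a) The plaintiff resides in Galen, which is not Sylstead, so one alternative holds. Met.
  (b) No defendant is a corporation. Not met.
  (c) Soren Lindqvist resides in Thornfield — that alternative is enough. Met.
  (d) The amount in controversy is USD 1,700, which meets the USD 1,000 floor. Condition met.
  (e) Soren Lindqvist resides in Thornfield — that alternative is enough. Met.
  → At least one condition fails; no jurisdiction.
The Provincial Court of Ravfield:
  (a) The claim is a tort claim. But the amount in controversy is $1,700, within the 150,000 dollars ceiling, triggering the carve-out and defeating this condition. Not satisfied.
  (b) The amount in controversy is 1,700 dollars, within the USD 75,000 ceiling. Met.
  (c) The amount in controversy is $1,700, which meets the $1,500 floor, so one alternative holds. Met.
  (d) The claim is a tort claim, not a property claim — that alternative is enough. Condition met.
  → The court lacks jurisdiction.
Courts with jurisdiction: the Tarport High Bench — 1 in total.

1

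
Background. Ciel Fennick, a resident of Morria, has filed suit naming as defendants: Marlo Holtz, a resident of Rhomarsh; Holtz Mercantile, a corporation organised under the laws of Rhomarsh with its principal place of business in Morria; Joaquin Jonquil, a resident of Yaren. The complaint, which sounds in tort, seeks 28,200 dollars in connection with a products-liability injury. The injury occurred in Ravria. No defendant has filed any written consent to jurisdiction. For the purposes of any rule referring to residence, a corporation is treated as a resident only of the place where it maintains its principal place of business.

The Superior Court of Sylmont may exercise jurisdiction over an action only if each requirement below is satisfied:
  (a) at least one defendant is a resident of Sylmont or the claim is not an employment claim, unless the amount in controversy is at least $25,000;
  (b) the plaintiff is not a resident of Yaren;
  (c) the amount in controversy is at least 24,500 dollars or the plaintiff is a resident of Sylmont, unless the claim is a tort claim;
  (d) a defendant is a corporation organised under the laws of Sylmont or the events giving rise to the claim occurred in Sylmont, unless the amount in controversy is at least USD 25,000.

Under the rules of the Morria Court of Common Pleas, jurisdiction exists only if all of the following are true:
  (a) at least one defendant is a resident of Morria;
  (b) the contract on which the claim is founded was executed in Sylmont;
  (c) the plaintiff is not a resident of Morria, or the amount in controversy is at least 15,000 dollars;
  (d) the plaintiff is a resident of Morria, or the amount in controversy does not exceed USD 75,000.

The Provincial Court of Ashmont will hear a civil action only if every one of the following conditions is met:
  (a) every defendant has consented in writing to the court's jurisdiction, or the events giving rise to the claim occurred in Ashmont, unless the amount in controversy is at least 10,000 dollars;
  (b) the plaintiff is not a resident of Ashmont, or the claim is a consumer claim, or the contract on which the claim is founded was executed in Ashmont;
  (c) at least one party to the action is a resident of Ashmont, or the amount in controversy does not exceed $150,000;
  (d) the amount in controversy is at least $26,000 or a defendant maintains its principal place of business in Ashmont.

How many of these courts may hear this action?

2

The Superior Court of Sylmont:
  (a) The claim is a tort claim, not an employment claim — that alternative is enough. Met.
  (b) The plaintiff resides in Morria, which is not Yaren. Condition met.
  (c) The amount in controversy is USD 28,200, which meets the $24,500 floor — that alternative is enough. Met.
  (d) The corporate defendant(s) are organised in Rhomarsh, not Sylmont; the operative events occurred in Ravria, not Sylmont — none of the alternatives is met. However, the amount in controversy is 28,200 dollars, which meets the USD 25,000 floor, so the 'unless' proviso supplies this condition. Met.
  → All conditions met; jurisdiction exists.
The Morria Court of Common Pleas:
  (a) Holtz Mercantile resides in Morria. Met.
  (b) No contract (and hence no place of execution) is alleged. Condition not met.
  (c) The amount in controversy is 28,200 dollars, which meets the 15,000 dollars floor — that alternative is enough. Condition met.
  (d) The plaintiff resides in Morria, so this disjunct is met. Met.
  → The court lacks jurisdiction.
The Provincial Court of Ashmont:
  (a) No such written consent has been filed; the operative events occurred in Ravria, not Ashmont — none of the alternatives is met. But the amount in controversy is USD 28,200, which meets the 10,000 dollars floor, and the 'unless' clause therefore excuses the requirement. Satisfied.
  (b) The plaintiff resides in Morria, which is not Ashmont — that alternative is enough. Condition met.
  (c) The amount in controversy is 28,200 dollars, within the 150,000 dollars ceiling, so this disjunct is met. Satisfied.
  (d) The amount in controversy is $28,200, which meets the USD 26,000 floor, so one alternative holds. Met.
  → Every requirement is satisfied — jurisdiction.
Courts with jurisdiction: the Superior Court of Sylmont, the Provincial Court of Ashmont — 2 in total.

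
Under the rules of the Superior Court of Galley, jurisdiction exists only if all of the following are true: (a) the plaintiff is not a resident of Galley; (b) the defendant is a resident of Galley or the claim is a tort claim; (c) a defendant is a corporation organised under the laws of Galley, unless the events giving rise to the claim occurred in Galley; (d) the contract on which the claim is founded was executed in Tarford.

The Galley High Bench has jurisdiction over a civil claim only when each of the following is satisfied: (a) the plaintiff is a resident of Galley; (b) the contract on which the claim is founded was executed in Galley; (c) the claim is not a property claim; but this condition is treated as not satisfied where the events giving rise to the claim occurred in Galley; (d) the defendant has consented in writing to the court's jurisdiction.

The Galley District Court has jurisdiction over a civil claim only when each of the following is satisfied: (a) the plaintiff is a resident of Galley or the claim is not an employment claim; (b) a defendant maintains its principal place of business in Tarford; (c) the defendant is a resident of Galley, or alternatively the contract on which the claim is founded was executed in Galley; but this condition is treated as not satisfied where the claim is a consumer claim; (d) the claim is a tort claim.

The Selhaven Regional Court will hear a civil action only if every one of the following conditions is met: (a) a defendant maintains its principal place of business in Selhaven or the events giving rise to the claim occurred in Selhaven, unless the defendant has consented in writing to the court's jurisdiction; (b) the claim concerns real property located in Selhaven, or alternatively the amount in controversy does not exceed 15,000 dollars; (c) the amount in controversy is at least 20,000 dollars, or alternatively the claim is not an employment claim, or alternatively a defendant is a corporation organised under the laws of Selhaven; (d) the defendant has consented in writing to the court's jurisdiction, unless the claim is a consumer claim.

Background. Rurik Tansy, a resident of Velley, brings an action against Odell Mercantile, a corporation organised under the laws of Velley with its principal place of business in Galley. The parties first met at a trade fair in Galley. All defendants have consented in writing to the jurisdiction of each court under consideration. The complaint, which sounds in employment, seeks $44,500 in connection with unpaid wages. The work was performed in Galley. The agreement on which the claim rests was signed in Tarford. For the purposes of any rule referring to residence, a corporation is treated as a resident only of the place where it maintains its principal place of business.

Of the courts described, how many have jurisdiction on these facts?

The Superior Court of Galley:
  (a) The plaintiff resides in Velley, which is not Galley. Condition met.
  (b) The defendant resides in Galley, so this disjunct is met. Met.
  (c) The corporate defendant(s) are organised in Velley, not Galley. The proviso rescues it, though: the operative events occurred in Galley. Met.
  (d) The contract was executed in Tarford. Satisfied.
  → All conditions met; jurisdiction exists.
The Galley High Bench:
  (a) The plaintiff resides in Velley, not Galley. Fails.
  (b) The contract was executed in Tarford, not Galley. Fails.
  (c) The claim is an employment claim, not a property claim. However, the operative events occurred in Galley, which falls within the stated exception and so defeats the condition. Condition not met.
  (d) Every defendant has filed written consent. Condition met.
  → The court lacks jurisdiction.
The Galley District Court:
  (a) The plaintiff resides in Velley, not Galley; the claim is an employment claim — none of the alternatives is met. Condition not met.
  (b) The corporate defendant(s) have their principal place of business in Galley, not Tarford. Fails.
  (c) The defendant resides in Galley, so one alternative holds. The exception is not triggered, since the claim is an employment claim, not a consumer claim. Satisfied.
  (d) The claim is an employment claim, not a tort claim. Condition not met.
  → The court lacks jurisdiction.
The Selhaven Regional Court:
  (a) The corporate defendant(s) have their principal place of business in Galley, not Selhaven; the operative events occurred in Galley, not Selhaven — none of the alternatives is met. But every defendant has filed written consent, and the 'unless' clause therefore excuses the requirement. Condition met.
  (b) The claim does not concern real property; the amount in controversy is $44,500, above the 15,000 dollars ceiling — every alternative fails. Condition not met.
  (c) The amount in controversy is USD 44,500, which meets the USD 20,000 floor, so one alternative holds. Satisfied.
  (d) Every defendant has filed written consent. Satisfied.
  → Not every requirement is met — no jurisdiction.
Courts with jurisdiction: the Superior Court of Galley — 1 in total.

1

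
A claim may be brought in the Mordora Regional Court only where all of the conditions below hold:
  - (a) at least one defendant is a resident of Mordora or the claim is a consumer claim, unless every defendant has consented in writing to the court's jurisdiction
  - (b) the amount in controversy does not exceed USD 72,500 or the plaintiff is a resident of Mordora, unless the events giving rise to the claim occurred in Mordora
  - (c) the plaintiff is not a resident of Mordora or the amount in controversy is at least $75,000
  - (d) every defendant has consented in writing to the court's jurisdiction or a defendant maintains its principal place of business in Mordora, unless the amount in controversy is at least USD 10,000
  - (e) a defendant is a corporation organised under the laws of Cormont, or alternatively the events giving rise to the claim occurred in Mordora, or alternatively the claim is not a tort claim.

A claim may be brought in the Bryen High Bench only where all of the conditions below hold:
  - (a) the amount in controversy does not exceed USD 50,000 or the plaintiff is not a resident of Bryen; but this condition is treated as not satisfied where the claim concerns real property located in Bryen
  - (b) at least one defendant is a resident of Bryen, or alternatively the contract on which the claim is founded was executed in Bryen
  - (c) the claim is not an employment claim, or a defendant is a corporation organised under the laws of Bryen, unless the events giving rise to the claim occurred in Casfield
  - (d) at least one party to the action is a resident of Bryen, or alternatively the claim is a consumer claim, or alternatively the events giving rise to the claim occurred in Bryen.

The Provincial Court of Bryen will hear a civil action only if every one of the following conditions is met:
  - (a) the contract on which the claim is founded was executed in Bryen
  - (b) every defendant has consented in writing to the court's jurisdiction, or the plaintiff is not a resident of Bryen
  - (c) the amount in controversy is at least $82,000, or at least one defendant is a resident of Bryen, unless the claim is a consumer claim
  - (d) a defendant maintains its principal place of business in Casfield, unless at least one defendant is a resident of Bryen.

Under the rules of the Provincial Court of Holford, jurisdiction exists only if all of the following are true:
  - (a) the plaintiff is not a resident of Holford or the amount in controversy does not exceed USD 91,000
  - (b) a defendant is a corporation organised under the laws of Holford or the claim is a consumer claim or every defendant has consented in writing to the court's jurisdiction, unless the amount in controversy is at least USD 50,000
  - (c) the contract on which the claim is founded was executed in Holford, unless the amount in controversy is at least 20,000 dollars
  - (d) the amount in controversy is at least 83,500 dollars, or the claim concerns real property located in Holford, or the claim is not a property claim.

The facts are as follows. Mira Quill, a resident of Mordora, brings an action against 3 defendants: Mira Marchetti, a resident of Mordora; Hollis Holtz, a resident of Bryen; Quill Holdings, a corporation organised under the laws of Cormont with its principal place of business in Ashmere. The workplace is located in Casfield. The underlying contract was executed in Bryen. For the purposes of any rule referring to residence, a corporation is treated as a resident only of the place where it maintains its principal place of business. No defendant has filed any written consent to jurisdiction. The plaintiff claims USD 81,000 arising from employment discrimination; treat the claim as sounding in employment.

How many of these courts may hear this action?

The Mordora Regional Court:
  (a) Mira Marchetti resides in Mordora, which satisfies one of the alternatives. Met.
  (b) The plaintiff resides in Mordora, which satisfies one of the alternatives. Satisfied.
  (c) The amount in controversy is 81,000 dollars, which meets the $75,000 floor, which satisfies one of the alternatives. Met.
  (d) No such written consent has been filed; the corporate defendant(s) have their principal place of business in Ashmere, not Mordora — no alternative holds. But the amount in controversy is $81,000, which meets the USD 10,000 floor, and the 'unless' clause therefore excuses the requirement. Condition met.
  (e) Quill Holdings is organised under the laws of Cormont, which satisfies one of the alternatives. Satisfied.
  → Jurisdiction lies.
The Bryen High Bench:
  (a) The plaintiff resides in Mordora, which is not Bryen, so this disjunct is met. And the carve-out is inapplicable — the claim does not concern real property. Satisfied.
  (b) Hollis Holtz resides in Bryen, so one alternative holds. Met.
  (c) The claim is an employment claim; the corporate defendant(s) are organised in Cormont, not Bryen — every alternative fails. But the operative events occurred in Casfield, and the 'unless' clause therefore excuses the requirement. Met.
  (d) Hollis Holtz resides in Bryen, so this disjunct is met. Condition met.
  → The court has jurisdiction.
The Provincial Court of Bryen:
  (a) The contract was executed in Bryen. Satisfied.
  (b) The plaintiff resides in Mordora, which is not Bryen, which satisfies one of the alternatives. Condition met.
  (c) Hollis Holtz resides in Bryen, so this disjunct is met. Met.
  (d) The corporate defendant(s) have their principal place of business in Ashmere, not Casfield. However, Hollis Holtz resides in Bryen, so the 'unless' proviso supplies this condition. Condition met.
  → Jurisdiction lies.
The Provincial Court of Holford:
  (a) The plaintiff resides in Mordora, which is not Holford, so one alternative holds. Condition met.
  (b) The corporate defendant(s) are organised in Cormont, not Holford; the claim is an employment claim, not a consumer claim; no such written consent has been filed — none of the alternatives is met. The proviso rescues it, though: the amount in controversy is $81,000, which meets the USD 50,000 floor. Met.
  (c) The contract was executed in Bryen, not Holford. The proviso rescues it, though: the amount in controversy is $81,000, which meets the 20,000 dollars floor. Condition met.
  (d) The claim is an employment claim, not a property claim — that alternative is enough. Condition met.
  → All conditions met; jurisdiction exists.
Courts with jurisdiction: the Mordora Regional Court, the Bryen High Bench, the Provincial Court of Bryen, the Provincial Court of Holford — 4 in total.

4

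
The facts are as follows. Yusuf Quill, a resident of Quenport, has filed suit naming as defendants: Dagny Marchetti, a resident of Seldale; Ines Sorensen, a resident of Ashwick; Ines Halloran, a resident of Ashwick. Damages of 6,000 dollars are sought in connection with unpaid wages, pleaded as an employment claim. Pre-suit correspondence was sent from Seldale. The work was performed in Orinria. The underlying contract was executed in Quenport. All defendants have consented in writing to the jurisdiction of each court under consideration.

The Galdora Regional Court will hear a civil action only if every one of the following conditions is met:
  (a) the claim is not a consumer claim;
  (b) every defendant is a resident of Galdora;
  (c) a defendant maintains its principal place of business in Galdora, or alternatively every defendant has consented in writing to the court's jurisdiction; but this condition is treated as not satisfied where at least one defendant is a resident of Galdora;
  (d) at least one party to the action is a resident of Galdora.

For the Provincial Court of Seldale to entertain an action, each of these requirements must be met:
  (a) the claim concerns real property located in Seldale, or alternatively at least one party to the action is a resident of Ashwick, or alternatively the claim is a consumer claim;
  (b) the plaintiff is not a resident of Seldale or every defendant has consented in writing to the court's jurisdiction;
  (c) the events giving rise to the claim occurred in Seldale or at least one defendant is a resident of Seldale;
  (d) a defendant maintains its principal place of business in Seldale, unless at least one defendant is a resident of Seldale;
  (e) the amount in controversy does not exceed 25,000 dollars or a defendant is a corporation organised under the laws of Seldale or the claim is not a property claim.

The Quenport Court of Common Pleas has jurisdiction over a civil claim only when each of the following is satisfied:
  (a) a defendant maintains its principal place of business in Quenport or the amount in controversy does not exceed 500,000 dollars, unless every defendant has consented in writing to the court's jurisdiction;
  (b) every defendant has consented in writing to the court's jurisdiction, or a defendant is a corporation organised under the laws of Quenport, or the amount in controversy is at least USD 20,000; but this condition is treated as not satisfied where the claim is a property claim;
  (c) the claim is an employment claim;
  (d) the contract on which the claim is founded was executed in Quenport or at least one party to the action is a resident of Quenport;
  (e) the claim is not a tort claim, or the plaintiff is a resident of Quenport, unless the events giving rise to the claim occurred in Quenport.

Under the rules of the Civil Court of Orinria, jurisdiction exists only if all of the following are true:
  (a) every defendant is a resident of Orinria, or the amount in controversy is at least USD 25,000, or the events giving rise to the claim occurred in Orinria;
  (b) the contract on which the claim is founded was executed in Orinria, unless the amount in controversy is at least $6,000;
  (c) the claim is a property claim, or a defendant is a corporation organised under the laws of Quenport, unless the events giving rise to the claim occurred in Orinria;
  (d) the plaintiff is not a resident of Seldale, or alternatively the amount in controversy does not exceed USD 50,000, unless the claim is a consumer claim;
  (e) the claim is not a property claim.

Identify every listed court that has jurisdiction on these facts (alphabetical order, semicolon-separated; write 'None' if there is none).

the Civil Court of Orinria; the Provincial Court of Seldale; the Quenport Court of Common Pleas

The Galdora Regional Court:
  (a) The claim is an employment claim, not a consumer claim. Satisfied.
  (b) The defendants reside as follows — Dagny Marchetti in Seldale, Ines Sorensen in Ashwick, Ines Halloran in Ashwick — not all in Galdora. Condition not met.
  (c) Every defendant has filed written consent — that alternative is enough. The exception is not triggered, since no defendant resides in Galdora (they reside in Seldale, Ashwick, Ashwick). Condition met.
  (d) No party resides in Galdora. Not met.
  → At least one condition fails; no jurisdiction.
The Provincial Court of Seldale:
  (a) Ines Sorensen resides in Ashwick, so one alternative holds. Condition met.
  (b) The plaintiff resides in Quenport, which is not Seldale, so one alternative holds. Met.
  (c) Dagny Marchetti resides in Seldale, so one alternative holds. Met.
  (d) No defendant is a corporation. However, Dagny Marchetti resides in Seldale, so the 'unless' proviso supplies this condition. Satisfied.
  (e) The amount in controversy is $6,000, within the USD 25,000 ceiling, which satisfies one of the alternatives. Met.
  → Jurisdiction lies.
The Quenport Court of Common Pleas:
  (a) The amount in controversy is 6,000 dollars, within the USD 500,000 ceiling — that alternative is enough. Condition met.
  (b) Every defendant has filed written consent — that alternative is enough. The exception is not triggered, since the claim is an employment claim, not a property claim. Met.
  (c) The claim is an employment claim. Met.
  (d) The contract was executed in Quenport, which satisfies one of the alternatives. Satisfied.
  (e) The claim is an employment claim, not a tort claim — that alternative is enough. Met.
  → Jurisdiction lies.
The Civil Court of Orinria:
  (a) The operative events occurred in Orinria — that alternative is enough. Met.
  (b) The contract was executed in Quenport, not Orinria. However, the amount in controversy is $6,000, which meets the USD 6,000 floor, so the 'unless' proviso supplies this condition. Satisfied.
  (c) The claim is an employment claim, not a property claim; no defendant is a corporation — no alternative holds. But the operative events occurred in Orinria, and the 'unless' clause therefore excuses the requirement. Satisfied.
  (d) The plaintiff resides in Quenport, which is not Seldale — that alternative is enough. Satisfied.
  (e) The claim is an employment claim, not a property claim. Condition met.
  → The court has jurisdiction.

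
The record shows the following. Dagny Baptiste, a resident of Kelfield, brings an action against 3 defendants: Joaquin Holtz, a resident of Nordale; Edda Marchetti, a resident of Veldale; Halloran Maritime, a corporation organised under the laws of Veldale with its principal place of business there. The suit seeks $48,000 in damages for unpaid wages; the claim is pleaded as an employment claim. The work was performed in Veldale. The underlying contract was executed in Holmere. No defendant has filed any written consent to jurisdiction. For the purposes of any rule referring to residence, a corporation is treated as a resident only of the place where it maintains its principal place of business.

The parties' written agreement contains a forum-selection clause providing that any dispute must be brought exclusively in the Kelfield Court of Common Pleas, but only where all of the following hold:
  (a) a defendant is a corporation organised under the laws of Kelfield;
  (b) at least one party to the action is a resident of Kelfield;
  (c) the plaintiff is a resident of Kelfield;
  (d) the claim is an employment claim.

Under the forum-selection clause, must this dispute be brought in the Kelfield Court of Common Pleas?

The Kelfield Court of Common Pleas:
  (a) The corporate defendant(s) are organised in Veldale, not Kelfield. Not met.
  (b) Dagny Baptiste resides in Kelfield. Satisfied.
  (c) The plaintiff resides in Kelfield. Condition met.
  (d) The claim is an employment claim. Satisfied.
  → Forum clause is not triggered.

No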